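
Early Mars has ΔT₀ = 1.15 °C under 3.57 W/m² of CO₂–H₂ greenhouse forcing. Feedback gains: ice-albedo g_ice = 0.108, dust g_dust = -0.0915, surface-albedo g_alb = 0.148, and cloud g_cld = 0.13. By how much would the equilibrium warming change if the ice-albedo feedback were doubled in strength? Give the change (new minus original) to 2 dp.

0.29 °C

Original: g = 0.2945, ΔT = 1.15/(1−0.2945) = 1.6300 °C.
With doubled ice-albedo: g' = 0.4025, ΔT' = 1.15/(1−0.4025) = 1.9247 °C.
Change = 1.9247 − 1.6300 = 0.29 °C.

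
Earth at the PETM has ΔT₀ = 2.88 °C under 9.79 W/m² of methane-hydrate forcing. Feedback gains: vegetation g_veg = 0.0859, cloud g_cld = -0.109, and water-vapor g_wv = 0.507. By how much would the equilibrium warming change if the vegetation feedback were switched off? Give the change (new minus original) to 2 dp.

Original: g = 0.4839, ΔT = 2.88/(1−0.4839) = 5.5803 °C.
Without vegetation: g' = 0.398, ΔT' = 2.88/(1−0.398) = 4.7841 °C.
Change = 4.7841 − 5.5803 = -0.80 °C.

-0.80 °C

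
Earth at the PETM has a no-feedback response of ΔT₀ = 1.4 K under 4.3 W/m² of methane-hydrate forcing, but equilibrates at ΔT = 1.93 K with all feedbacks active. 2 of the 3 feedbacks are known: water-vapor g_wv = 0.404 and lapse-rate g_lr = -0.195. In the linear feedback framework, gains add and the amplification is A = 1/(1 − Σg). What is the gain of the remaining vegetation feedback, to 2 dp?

Amplification A = ΔT/ΔT₀ = 1.93/1.4 = 1.379.
Total gain g = 1 − 1/A = 1 − 1/1.379 = 0.2748.
Known gains sum to 0.404 − 0.195 = 0.209.
g_veg = 0.2748 − 0.209 = 0.07.

0.07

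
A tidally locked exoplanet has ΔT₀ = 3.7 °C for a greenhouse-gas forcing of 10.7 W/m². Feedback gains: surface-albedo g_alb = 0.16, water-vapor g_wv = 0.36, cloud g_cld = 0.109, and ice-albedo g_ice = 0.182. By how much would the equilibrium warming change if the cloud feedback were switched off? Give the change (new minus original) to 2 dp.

Original: g = 0.811, ΔT = 3.7/(1−0.811) = 19.5767 °C.
Without cloud: g' = 0.702, ΔT' = 3.7/(1−0.702) = 12.4161 °C.
Change = 12.4161 − 19.5767 = -7.16 °C.

-7.16 °C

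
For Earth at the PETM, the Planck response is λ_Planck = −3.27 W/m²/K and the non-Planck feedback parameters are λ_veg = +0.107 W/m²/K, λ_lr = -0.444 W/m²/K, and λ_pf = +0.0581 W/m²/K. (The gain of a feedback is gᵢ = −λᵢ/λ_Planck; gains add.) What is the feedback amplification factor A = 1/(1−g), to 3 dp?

0.921

Convert to gains: g_veg = 0.107/3.27 = 0.03272; g_lr = -0.444/3.27 = -0.1358; g_pf = 0.0581/3.27 = 0.01777.
Total gain g = -0.08531.
A = 1/(1 + 0.08531) = 0.921.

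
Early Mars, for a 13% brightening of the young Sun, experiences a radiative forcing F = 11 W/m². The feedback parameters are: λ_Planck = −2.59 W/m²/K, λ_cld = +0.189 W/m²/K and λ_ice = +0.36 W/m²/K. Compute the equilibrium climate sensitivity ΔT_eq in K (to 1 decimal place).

5.4 K

Net feedback parameter λ = (−2.59) + (+0.189) + (+0.36) = -2.041 W/m²/K.
ΔT = −F/λ = −11/(-2.041) = 5.4 K.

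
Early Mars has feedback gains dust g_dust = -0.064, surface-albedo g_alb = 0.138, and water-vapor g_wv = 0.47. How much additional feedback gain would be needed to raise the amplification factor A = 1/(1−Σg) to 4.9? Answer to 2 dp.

Current total gain = 0.544.
Target gain for A = 4.9: g* = 1 − 1/4.9 = 0.7959.
Additional gain needed = 0.7959 − 0.544 = 0.25.

0.25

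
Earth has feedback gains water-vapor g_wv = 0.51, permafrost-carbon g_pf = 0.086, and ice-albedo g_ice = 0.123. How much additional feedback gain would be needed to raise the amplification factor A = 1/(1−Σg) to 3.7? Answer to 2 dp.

Current total gain = 0.719.
Target gain for A = 3.7: g* = 1 − 1/3.7 = 0.7297.
Additional gain needed = 0.7297 − 0.719 = 0.01.

0.01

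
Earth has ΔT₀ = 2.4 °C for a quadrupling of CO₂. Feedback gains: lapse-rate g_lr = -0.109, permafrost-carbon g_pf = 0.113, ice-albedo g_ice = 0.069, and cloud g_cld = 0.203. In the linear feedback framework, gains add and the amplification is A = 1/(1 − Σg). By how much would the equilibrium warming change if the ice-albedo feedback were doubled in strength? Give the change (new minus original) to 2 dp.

0.35 °C

Original: g = 0.276, ΔT = 2.4/(1−0.276) = 3.3149 °C.
With doubled ice-albedo: g' = 0.345, ΔT' = 2.4/(1−0.345) = 3.6641 °C.
Change = 3.6641 − 3.3149 = 0.35 °C.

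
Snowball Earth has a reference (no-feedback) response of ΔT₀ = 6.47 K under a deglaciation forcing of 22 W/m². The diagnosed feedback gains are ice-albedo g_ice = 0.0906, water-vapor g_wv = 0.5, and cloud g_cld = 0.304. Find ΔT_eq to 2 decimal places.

Total gain g = 0.0906 + 0.5 + 0.304 = 0.8946.
Amplification A = 1/(1 − 0.8946) = 9.488.
ΔT = 6.47 × 9.488 = 61.39 K.

61.39 K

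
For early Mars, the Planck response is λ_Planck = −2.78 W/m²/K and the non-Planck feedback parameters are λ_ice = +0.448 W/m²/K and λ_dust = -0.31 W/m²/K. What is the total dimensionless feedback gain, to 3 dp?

0.050

Convert to gains: g_ice = 0.448/2.78 = 0.1612; g_dust = -0.31/2.78 = -0.1115.
Total gain g = 0.0497.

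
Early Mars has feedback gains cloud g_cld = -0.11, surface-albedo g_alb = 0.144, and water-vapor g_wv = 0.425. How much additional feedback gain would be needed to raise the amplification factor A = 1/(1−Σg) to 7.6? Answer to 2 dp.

0.41

Current total gain = 0.459.
Target gain for A = 7.6: g* = 1 − 1/7.6 = 0.8684.
Additional gain needed = 0.8684 − 0.459 = 0.41.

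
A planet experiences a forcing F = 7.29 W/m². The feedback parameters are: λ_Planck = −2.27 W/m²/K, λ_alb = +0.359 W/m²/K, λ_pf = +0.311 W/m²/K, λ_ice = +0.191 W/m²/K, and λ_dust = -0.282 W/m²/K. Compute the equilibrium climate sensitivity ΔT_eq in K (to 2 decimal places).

Net feedback parameter λ = (−2.27) + (+0.359) + (+0.311) + (+0.191) + (-0.282) = -1.691 W/m²/K.
ΔT = −F/λ = −7.29/(-1.691) = 4.31 K.

4.31 K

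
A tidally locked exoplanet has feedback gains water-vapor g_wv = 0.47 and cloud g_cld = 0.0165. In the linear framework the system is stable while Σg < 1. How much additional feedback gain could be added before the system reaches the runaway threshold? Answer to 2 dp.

0.51

Current total gain = 0.47 + 0.0165 = 0.4865.
Margin to runaway = 1 − 0.4865 = 0.51.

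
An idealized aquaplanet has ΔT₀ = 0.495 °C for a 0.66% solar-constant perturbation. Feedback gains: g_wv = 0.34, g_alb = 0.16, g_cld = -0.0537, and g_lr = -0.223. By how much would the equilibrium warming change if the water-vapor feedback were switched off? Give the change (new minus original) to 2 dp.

-0.19 °C

Original: g = 0.2233, ΔT = 0.495/(1−0.2233) = 0.6373 °C.
Without water-vapor: g' = -0.1167, ΔT' = 0.495/(1+0.1167) = 0.4433 °C.
Change = 0.4433 − 0.6373 = -0.19 °C.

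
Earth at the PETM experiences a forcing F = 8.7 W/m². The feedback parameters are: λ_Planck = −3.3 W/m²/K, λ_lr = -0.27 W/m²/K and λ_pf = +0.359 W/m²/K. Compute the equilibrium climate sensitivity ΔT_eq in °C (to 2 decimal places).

Net feedback parameter λ = (−3.3) + (-0.27) + (+0.359) = -3.211 W/m²/K.
ΔT = −F/λ = −8.7/(-3.211) = 2.71 °C.

2.71 °C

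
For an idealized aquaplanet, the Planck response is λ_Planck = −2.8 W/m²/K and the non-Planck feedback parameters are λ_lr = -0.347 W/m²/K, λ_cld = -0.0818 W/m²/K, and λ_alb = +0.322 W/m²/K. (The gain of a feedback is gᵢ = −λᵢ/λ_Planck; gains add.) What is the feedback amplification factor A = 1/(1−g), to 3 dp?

Convert to gains: g_lr = -0.347/2.8 = -0.1239; g_cld = -0.0818/2.8 = -0.02921; g_alb = 0.322/2.8 = 0.115.
Total gain g = -0.03811.
A = 1/(1 + 0.03811) = 0.963.

0.963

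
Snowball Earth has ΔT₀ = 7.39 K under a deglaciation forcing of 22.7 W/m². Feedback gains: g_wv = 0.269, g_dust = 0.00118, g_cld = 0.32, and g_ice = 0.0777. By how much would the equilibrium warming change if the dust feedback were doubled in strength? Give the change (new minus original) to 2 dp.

0.08 K

Original: g = 0.66788, ΔT = 7.39/(1−0.66788) = 22.2510 K.
With doubled dust: g' = 0.66906, ΔT' = 7.39/(1−0.66906) = 22.3303 K.
Change = 22.3303 − 22.2510 = 0.08 K.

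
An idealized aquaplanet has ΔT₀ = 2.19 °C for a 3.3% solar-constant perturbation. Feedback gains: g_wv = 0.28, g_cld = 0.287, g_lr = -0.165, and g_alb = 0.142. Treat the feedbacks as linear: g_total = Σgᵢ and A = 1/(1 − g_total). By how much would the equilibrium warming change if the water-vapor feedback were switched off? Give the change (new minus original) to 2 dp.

Original: g = 0.544, ΔT = 2.19/(1−0.544) = 4.8026 °C.
Without water-vapor: g' = 0.264, ΔT' = 2.19/(1−0.264) = 2.9755 °C.
Change = 2.9755 − 4.8026 = -1.83 °C.

-1.83 °C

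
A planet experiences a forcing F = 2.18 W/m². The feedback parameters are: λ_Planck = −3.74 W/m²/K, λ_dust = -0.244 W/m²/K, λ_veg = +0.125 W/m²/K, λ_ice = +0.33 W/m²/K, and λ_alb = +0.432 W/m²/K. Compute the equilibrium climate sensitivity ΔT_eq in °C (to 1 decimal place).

0.7 °C

Net feedback parameter λ = (−3.74) + (-0.244) + (+0.125) + (+0.33) + (+0.432) = -3.097 W/m²/K.
ΔT = −F/λ = −2.18/(-3.097) = 0.7 °C.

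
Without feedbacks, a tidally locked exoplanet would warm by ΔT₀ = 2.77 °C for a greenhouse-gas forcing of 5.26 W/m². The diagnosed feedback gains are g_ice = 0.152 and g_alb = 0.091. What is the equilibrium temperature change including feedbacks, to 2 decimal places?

3.66 °C

Total gain g = 0.152 + 0.091 = 0.243.
Amplification A = 1/(1 − 0.243) = 1.321.
ΔT = 2.77 × 1.321 = 3.66 °C.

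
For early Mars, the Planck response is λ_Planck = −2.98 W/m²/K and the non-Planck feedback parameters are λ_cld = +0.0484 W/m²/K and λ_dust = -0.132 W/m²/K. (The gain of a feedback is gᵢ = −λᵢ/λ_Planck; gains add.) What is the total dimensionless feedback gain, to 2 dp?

Convert to gains: g_cld = 0.0484/2.98 = 0.01624; g_dust = -0.132/2.98 = -0.0443.
Total gain g = -0.02806.

-0.03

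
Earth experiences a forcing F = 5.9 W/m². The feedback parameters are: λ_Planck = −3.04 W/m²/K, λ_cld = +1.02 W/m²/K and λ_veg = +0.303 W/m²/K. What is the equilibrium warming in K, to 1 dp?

3.4 K

Net feedback parameter λ = (−3.04) + (+1.02) + (+0.303) = -1.717 W/m²/K.
ΔT = −F/λ = −5.9/(-1.717) = 3.4 K.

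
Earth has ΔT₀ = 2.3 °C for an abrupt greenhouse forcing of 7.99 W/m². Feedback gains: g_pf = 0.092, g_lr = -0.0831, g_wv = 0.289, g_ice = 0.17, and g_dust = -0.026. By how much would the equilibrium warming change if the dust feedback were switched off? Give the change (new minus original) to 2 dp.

Original: g = 0.4419, ΔT = 2.3/(1−0.4419) = 4.1211 °C.
Without dust: g' = 0.4679, ΔT' = 2.3/(1−0.4679) = 4.3225 °C.
Change = 4.3225 − 4.1211 = 0.20 °C.

0.20 °C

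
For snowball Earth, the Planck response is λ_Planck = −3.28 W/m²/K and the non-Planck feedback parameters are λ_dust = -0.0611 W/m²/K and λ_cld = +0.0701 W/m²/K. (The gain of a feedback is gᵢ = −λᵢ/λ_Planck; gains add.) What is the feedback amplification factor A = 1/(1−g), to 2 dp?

Convert to gains: g_dust = -0.0611/3.28 = -0.01863; g_cld = 0.0701/3.28 = 0.02137.
Total gain g = 0.00274.
A = 1/(1 − 0.00274) = 1.00.

1.00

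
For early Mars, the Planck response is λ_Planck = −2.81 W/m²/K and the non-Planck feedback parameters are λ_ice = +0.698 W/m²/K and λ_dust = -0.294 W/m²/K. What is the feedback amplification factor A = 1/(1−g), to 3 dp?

1.168

Convert to gains: g_ice = 0.698/2.81 = 0.2484; g_dust = -0.294/2.81 = -0.1046.
Total gain g = 0.1438.
A = 1/(1 − 0.1438) = 1.168.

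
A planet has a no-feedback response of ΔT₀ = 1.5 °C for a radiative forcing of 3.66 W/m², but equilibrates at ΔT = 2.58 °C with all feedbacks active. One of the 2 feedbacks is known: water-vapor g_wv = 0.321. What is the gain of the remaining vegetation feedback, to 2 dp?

0.10

Amplification A = ΔT/ΔT₀ = 2.58/1.5 = 1.72.
Total gain g = 1 − 1/A = 1 − 1/1.72 = 0.4186.
The known gain is 0.321.
g_veg = 0.4186 − 0.321 = 0.10.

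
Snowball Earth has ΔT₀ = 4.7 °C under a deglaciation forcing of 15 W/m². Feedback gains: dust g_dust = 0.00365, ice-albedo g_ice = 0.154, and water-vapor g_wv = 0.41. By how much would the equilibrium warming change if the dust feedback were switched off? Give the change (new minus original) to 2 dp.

Original: g = 0.56765, ΔT = 4.7/(1−0.56765) = 10.8708 °C.
Without dust: g' = 0.564, ΔT' = 4.7/(1−0.564) = 10.7798 °C.
Change = 10.7798 − 10.8708 = -0.09 °C.

-0.09 °C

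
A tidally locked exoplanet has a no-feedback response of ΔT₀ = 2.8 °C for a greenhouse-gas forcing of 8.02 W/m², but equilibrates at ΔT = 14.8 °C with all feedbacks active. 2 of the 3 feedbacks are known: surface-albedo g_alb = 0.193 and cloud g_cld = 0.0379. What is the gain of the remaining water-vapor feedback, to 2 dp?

0.58

Amplification A = ΔT/ΔT₀ = 14.8/2.8 = 5.286.
Total gain g = 1 − 1/A = 1 − 1/5.286 = 0.8108.
Known gains sum to 0.193 + 0.0379 = 0.2309.
g_wv = 0.8108 − 0.2309 = 0.58.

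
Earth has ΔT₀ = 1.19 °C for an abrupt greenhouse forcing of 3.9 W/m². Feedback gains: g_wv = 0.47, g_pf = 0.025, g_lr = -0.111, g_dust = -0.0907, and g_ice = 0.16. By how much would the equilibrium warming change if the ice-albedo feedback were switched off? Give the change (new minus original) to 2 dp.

Original: g = 0.4533, ΔT = 1.19/(1−0.4533) = 2.1767 °C.
Without ice-albedo: g' = 0.2933, ΔT' = 1.19/(1−0.2933) = 1.6839 °C.
Change = 1.6839 − 2.1767 = -0.49 °C.

-0.49 °C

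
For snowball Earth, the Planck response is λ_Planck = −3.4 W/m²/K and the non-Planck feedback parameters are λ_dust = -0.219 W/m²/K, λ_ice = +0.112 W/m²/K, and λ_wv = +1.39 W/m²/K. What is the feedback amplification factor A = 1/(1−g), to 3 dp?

Convert to gains: g_dust = -0.219/3.4 = -0.06441; g_ice = 0.112/3.4 = 0.03294; g_wv = 1.39/3.4 = 0.4088.
Total gain g = 0.37733.
A = 1/(1 − 0.37733) = 1.606.

1.606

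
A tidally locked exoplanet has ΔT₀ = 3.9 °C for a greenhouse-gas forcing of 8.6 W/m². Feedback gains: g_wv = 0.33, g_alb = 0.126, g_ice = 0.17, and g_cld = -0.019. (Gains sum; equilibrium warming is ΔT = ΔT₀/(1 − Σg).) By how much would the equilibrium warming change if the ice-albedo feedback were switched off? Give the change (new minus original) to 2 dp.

Original: g = 0.607, ΔT = 3.9/(1−0.607) = 9.9237 °C.
Without ice-albedo: g' = 0.437, ΔT' = 3.9/(1−0.437) = 6.9272 °C.
Change = 6.9272 − 9.9237 = -3.00 °C.

-3.00 °C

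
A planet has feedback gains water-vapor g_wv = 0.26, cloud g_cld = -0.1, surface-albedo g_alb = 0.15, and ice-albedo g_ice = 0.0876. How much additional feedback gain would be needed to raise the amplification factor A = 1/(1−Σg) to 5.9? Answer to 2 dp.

Current total gain = 0.3976.
Target gain for A = 5.9: g* = 1 − 1/5.9 = 0.8305.
Additional gain needed = 0.8305 − 0.3976 = 0.43.

0.43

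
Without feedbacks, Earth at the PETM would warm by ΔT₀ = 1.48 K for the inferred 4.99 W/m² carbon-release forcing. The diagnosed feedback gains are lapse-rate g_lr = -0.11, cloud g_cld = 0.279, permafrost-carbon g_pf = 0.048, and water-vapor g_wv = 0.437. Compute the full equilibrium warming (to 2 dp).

Total gain g = -0.11 + 0.279 + 0.048 + 0.437 = 0.654.
Amplification A = 1/(1 − 0.654) = 2.89.
ΔT = 1.48 × 2.89 = 4.28 K.

4.28 K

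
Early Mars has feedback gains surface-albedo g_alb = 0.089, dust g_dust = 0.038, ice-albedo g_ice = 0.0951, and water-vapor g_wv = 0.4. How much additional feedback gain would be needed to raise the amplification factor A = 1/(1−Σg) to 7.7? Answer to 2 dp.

0.25

Current total gain = 0.6221.
Target gain for A = 7.7: g* = 1 − 1/7.7 = 0.8701.
Additional gain needed = 0.8701 − 0.6221 = 0.25.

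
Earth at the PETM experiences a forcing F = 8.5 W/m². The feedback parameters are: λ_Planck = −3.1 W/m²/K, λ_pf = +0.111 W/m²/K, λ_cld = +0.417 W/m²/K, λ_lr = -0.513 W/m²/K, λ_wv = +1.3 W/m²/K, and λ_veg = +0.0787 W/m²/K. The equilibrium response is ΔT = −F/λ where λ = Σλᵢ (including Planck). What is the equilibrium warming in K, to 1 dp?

5.0 K

Net feedback parameter λ = (−3.1) + (+0.111) + (+0.417) + (-0.513) + (+1.3) + (+0.0787) = -1.7063 W/m²/K.
ΔT = −F/λ = −8.5/(-1.7063) = 5.0 K.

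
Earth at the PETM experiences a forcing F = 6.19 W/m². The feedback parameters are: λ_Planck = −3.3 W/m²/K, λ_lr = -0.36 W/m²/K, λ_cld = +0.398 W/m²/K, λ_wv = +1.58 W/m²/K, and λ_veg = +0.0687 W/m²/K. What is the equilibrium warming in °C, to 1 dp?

Net feedback parameter λ = (−3.3) + (-0.36) + (+0.398) + (+1.58) + (+0.0687) = -1.6133 W/m²/K.
ΔT = −F/λ = −6.19/(-1.6133) = 3.8 °C.

3.8 °C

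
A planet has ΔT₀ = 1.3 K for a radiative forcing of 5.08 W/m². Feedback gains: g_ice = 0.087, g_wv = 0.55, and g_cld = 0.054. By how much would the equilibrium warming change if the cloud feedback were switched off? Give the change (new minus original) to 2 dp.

-0.63 K

Original: g = 0.691, ΔT = 1.3/(1−0.691) = 4.2071 K.
Without cloud: g' = 0.637, ΔT' = 1.3/(1−0.637) = 3.5813 K.
Change = 3.5813 − 4.2071 = -0.63 K.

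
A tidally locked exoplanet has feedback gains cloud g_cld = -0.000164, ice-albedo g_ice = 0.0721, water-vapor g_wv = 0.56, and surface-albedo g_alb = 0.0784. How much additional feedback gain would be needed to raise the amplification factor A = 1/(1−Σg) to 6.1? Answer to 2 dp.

0.13

Current total gain = 0.710336.
Target gain for A = 6.1: g* = 1 − 1/6.1 = 0.8361.
Additional gain needed = 0.8361 − 0.710336 = 0.13.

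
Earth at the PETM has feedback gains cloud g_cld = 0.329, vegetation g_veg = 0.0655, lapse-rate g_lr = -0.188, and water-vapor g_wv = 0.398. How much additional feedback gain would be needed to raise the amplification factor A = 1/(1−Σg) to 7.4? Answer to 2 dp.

Current total gain = 0.6045.
Target gain for A = 7.4: g* = 1 − 1/7.4 = 0.8649.
Additional gain needed = 0.8649 − 0.6045 = 0.26.

0.26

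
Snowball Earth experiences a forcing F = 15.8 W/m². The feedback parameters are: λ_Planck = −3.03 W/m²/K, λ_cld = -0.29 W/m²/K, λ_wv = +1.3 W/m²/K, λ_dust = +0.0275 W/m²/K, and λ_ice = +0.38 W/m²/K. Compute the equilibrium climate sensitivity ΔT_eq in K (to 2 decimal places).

9.80 K

Net feedback parameter λ = (−3.03) + (-0.29) + (+1.3) + (+0.0275) + (+0.38) = -1.6125 W/m²/K.
ΔT = −F/λ = −15.8/(-1.6125) = 9.80 K.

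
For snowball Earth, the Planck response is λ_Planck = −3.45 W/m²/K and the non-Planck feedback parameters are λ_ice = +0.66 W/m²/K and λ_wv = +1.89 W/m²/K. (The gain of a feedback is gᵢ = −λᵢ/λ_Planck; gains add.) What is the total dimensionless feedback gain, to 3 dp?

Convert to gains: g_ice = 0.66/3.45 = 0.1913; g_wv = 1.89/3.45 = 0.5478.
Total gain g = 0.7391.

0.739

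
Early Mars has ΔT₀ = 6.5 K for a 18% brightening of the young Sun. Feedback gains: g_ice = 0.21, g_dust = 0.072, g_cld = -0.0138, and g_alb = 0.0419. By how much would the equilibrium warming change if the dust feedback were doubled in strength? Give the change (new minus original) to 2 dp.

1.10 K

Original: g = 0.3101, ΔT = 6.5/(1−0.3101) = 9.4217 K.
With doubled dust: g' = 0.3821, ΔT' = 6.5/(1−0.3821) = 10.5195 K.
Change = 10.5195 − 9.4217 = 1.10 K.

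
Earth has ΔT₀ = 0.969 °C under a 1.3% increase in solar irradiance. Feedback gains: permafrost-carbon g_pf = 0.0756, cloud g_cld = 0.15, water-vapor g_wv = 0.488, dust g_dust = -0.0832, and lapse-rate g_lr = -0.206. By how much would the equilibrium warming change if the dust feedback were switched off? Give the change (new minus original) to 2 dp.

Original: g = 0.4244, ΔT = 0.969/(1−0.4244) = 1.6835 °C.
Without dust: g' = 0.5076, ΔT' = 0.969/(1−0.5076) = 1.9679 °C.
Change = 1.9679 − 1.6835 = 0.28 °C.

0.28 °C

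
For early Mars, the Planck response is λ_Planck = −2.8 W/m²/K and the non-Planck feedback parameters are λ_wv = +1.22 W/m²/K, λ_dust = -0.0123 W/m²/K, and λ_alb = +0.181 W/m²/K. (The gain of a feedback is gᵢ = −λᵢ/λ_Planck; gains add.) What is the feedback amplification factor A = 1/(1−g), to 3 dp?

1.984

Convert to gains: g_wv = 1.22/2.8 = 0.4357; g_dust = -0.0123/2.8 = -0.004393; g_alb = 0.181/2.8 = 0.06464.
Total gain g = 0.495947.
A = 1/(1 − 0.495947) = 1.984.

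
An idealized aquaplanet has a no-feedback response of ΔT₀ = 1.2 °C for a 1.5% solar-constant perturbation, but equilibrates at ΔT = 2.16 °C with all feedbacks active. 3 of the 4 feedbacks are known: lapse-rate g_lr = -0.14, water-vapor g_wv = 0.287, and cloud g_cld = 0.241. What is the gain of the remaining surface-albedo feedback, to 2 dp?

Amplification A = ΔT/ΔT₀ = 2.16/1.2 = 1.8.
Total gain g = 1 − 1/A = 1 − 1/1.8 = 0.4444.
Known gains sum to -0.14 + 0.287 + 0.241 = 0.388.
g_alb = 0.4444 − 0.388 = 0.06.

0.06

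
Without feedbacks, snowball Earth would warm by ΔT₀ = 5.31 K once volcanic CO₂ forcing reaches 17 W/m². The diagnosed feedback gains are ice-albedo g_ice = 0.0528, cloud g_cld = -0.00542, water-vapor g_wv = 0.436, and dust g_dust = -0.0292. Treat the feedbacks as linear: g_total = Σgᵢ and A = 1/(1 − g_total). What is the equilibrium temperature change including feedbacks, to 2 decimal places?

Total gain g = 0.0528 − 0.00542 + 0.436 − 0.0292 = 0.45418.
Amplification A = 1/(1 − 0.45418) = 1.832.
ΔT = 5.31 × 1.832 = 9.73 K.

9.73 K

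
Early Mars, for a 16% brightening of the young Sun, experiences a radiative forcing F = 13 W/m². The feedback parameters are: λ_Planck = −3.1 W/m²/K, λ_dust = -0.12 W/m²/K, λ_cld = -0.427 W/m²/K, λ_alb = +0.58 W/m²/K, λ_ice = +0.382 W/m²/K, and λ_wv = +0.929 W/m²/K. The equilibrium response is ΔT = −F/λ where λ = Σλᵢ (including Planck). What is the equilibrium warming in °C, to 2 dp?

Net feedback parameter λ = (−3.1) + (-0.12) + (-0.427) + (+0.58) + (+0.382) + (+0.929) = -1.756 W/m²/K.
ΔT = −F/λ = −13/(-1.756) = 7.40 °C.

7.40 °C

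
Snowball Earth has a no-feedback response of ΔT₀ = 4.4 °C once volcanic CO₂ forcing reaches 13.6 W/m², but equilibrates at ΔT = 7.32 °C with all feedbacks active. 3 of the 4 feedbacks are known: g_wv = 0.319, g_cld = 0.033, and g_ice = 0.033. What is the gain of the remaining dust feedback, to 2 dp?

Amplification A = ΔT/ΔT₀ = 7.32/4.4 = 1.664.
Total gain g = 1 − 1/A = 1 − 1/1.664 = 0.399.
Known gains sum to 0.319 + 0.033 + 0.033 = 0.385.
g_dust = 0.399 − 0.385 = 0.01.

0.01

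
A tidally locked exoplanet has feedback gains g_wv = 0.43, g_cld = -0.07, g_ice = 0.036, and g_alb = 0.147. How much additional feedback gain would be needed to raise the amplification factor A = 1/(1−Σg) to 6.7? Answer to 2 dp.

0.31

Current total gain = 0.543.
Target gain for A = 6.7: g* = 1 − 1/6.7 = 0.8507.
Additional gain needed = 0.8507 − 0.543 = 0.31.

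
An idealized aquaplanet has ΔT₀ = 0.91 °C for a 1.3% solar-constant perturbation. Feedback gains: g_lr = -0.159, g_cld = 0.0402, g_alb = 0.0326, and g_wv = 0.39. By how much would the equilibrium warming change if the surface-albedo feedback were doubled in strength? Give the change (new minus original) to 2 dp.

Original: g = 0.3038, ΔT = 0.91/(1−0.3038) = 1.3071 °C.
With doubled surface-albedo: g' = 0.3364, ΔT' = 0.91/(1−0.3364) = 1.3713 °C.
Change = 1.3713 − 1.3071 = 0.06 °C.

0.06 °C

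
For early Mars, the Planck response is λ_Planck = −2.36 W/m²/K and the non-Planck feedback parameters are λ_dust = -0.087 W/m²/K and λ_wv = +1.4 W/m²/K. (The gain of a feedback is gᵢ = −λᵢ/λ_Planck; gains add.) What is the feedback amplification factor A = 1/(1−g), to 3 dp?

Convert to gains: g_dust = -0.087/2.36 = -0.03686; g_wv = 1.4/2.36 = 0.5932.
Total gain g = 0.55634.
A = 1/(1 − 0.55634) = 2.254.

2.254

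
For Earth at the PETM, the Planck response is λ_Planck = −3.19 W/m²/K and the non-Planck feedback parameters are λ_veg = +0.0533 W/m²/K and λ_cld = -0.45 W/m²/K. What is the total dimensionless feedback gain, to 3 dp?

Convert to gains: g_veg = 0.0533/3.19 = 0.01671; g_cld = -0.45/3.19 = -0.1411.
Total gain g = -0.12439.

-0.124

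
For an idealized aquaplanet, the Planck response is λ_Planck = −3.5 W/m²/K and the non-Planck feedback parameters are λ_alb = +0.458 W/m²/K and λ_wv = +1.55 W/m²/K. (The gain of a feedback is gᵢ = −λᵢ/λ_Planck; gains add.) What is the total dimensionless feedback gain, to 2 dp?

0.57

Convert to gains: g_alb = 0.458/3.5 = 0.1309; g_wv = 1.55/3.5 = 0.4429.
Total gain g = 0.5738.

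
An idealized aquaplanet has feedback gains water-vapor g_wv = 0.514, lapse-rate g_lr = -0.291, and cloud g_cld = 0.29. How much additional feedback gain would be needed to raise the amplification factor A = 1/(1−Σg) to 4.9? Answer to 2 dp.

0.28

Current total gain = 0.513.
Target gain for A = 4.9: g* = 1 − 1/4.9 = 0.7959.
Additional gain needed = 0.7959 − 0.513 = 0.28.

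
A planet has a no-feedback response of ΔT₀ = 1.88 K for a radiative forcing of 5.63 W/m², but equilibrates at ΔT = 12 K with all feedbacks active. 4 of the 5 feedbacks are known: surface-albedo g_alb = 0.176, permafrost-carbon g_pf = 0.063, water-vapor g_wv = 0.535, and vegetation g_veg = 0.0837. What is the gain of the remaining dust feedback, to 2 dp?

-0.01

Amplification A = ΔT/ΔT₀ = 12/1.88 = 6.383.
Total gain g = 1 − 1/A = 1 − 1/6.383 = 0.8433.
Known gains sum to 0.176 + 0.063 + 0.535 + 0.0837 = 0.8577.
g_dust = 0.8433 − 0.8577 = -0.01.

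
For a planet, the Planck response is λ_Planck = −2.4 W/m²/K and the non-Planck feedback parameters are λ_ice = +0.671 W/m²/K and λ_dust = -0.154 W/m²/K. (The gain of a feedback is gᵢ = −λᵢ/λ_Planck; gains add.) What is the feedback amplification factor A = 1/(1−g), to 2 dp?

Convert to gains: g_ice = 0.671/2.4 = 0.2796; g_dust = -0.154/2.4 = -0.06417.
Total gain g = 0.21543.
A = 1/(1 − 0.21543) = 1.27.

1.27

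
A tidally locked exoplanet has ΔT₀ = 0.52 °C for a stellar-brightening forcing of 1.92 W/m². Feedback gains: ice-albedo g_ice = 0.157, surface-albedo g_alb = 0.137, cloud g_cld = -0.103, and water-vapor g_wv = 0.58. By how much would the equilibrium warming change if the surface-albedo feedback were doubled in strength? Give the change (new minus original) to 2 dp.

Original: g = 0.771, ΔT = 0.52/(1−0.771) = 2.2707 °C.
With doubled surface-albedo: g' = 0.908, ΔT' = 0.52/(1−0.908) = 5.6522 °C.
Change = 5.6522 − 2.2707 = 3.38 °C.

3.38 °C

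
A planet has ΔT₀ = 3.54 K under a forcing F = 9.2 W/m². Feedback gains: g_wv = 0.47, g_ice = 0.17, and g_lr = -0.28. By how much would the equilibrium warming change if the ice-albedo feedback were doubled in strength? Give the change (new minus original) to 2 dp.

Original: g = 0.36, ΔT = 3.54/(1−0.36) = 5.5312 K.
With doubled ice-albedo: g' = 0.53, ΔT' = 3.54/(1−0.53) = 7.5319 K.
Change = 7.5319 − 5.5312 = 2.00 K.

2.00 K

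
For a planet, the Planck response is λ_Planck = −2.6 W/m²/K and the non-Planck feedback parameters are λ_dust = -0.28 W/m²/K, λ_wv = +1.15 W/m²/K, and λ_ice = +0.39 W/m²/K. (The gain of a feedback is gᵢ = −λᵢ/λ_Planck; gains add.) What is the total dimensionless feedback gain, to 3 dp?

0.485

Convert to gains: g_dust = -0.28/2.6 = -0.1077; g_wv = 1.15/2.6 = 0.4423; g_ice = 0.39/2.6 = 0.15.
Total gain g = 0.4846.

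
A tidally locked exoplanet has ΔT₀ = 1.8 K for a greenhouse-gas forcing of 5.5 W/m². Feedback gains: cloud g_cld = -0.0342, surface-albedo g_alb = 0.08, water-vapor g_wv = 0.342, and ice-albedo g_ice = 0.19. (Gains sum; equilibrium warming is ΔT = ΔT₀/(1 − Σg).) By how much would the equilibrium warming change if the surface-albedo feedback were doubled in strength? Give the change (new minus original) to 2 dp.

Original: g = 0.5778, ΔT = 1.8/(1−0.5778) = 4.2634 K.
With doubled surface-albedo: g' = 0.6578, ΔT' = 1.8/(1−0.6578) = 5.2601 K.
Change = 5.2601 − 4.2634 = 1.00 K.

1.00 K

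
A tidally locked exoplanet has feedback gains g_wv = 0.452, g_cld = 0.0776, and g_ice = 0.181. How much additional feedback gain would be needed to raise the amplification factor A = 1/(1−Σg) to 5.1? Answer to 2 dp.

0.09

Current total gain = 0.7106.
Target gain for A = 5.1: g* = 1 − 1/5.1 = 0.8039.
Additional gain needed = 0.8039 − 0.7106 = 0.09.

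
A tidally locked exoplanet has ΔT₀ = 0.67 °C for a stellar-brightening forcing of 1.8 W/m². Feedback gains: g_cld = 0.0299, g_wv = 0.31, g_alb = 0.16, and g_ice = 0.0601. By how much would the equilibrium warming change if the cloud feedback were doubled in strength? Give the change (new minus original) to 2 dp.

Original: g = 0.56, ΔT = 0.67/(1−0.56) = 1.5227 °C.
With doubled cloud: g' = 0.5899, ΔT' = 0.67/(1−0.5899) = 1.6337 °C.
Change = 1.6337 − 1.5227 = 0.11 °C.

0.11 °C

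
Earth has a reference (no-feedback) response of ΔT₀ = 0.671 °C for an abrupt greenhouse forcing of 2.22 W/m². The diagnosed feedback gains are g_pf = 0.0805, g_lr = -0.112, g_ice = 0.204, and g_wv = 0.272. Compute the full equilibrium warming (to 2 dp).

Total gain g = 0.0805 − 0.112 + 0.204 + 0.272 = 0.4445.
Amplification A = 1/(1 − 0.4445) = 1.8.
ΔT = 0.671 × 1.8 = 1.21 °C.

1.21 °C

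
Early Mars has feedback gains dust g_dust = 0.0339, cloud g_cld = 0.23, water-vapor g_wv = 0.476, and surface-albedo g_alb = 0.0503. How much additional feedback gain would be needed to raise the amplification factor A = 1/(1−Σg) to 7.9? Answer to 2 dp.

0.08

Current total gain = 0.7902.
Target gain for A = 7.9: g* = 1 − 1/7.9 = 0.8734.
Additional gain needed = 0.8734 − 0.7902 = 0.08.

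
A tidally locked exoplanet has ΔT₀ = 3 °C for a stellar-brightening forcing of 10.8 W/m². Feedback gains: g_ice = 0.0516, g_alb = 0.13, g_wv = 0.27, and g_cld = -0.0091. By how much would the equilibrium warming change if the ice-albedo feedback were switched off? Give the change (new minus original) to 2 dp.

-0.46 °C

Original: g = 0.4425, ΔT = 3/(1−0.4425) = 5.3812 °C.
Without ice-albedo: g' = 0.3909, ΔT' = 3/(1−0.3909) = 4.9253 °C.
Change = 4.9253 − 5.3812 = -0.46 °C.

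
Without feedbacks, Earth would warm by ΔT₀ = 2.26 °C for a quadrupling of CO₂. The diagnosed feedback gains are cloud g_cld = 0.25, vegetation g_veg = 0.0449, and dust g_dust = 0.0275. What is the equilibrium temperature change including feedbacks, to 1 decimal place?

Total gain g = 0.25 + 0.0449 + 0.0275 = 0.3224.
Amplification A = 1/(1 − 0.3224) = 1.476.
ΔT = 2.26 × 1.476 = 3.3 °C.

3.3 °C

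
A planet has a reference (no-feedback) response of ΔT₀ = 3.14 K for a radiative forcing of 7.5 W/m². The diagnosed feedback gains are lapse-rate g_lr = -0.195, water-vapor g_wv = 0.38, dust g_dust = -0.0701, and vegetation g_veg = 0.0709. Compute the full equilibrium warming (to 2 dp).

3.86 K

Total gain g = -0.195 + 0.38 − 0.0701 + 0.0709 = 0.1858.
Amplification A = 1/(1 − 0.1858) = 1.228.
ΔT = 3.14 × 1.228 = 3.86 K.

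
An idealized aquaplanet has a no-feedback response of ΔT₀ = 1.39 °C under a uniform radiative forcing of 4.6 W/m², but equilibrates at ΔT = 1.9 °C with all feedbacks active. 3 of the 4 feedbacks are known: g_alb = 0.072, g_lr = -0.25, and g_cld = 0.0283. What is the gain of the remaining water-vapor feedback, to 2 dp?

Amplification A = ΔT/ΔT₀ = 1.9/1.39 = 1.367.
Total gain g = 1 − 1/A = 1 − 1/1.367 = 0.2685.
Known gains sum to 0.072 − 0.25 + 0.0283 = -0.1497.
g_wv = 0.2685 + 0.1497 = 0.42.

0.42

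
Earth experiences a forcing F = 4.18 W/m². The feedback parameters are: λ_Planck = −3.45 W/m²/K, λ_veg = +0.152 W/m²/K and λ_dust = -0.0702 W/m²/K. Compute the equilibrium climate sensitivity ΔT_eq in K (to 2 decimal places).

Net feedback parameter λ = (−3.45) + (+0.152) + (-0.0702) = -3.3682 W/m²/K.
ΔT = −F/λ = −4.18/(-3.3682) = 1.24 K.

1.24 K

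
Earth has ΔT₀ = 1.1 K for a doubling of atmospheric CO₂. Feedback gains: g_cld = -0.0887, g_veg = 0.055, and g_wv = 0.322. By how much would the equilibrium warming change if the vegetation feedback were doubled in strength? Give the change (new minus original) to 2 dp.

0.13 K

Original: g = 0.2883, ΔT = 1.1/(1−0.2883) = 1.5456 K.
With doubled vegetation: g' = 0.3433, ΔT' = 1.1/(1−0.3433) = 1.6750 K.
Change = 1.6750 − 1.5456 = 0.13 K.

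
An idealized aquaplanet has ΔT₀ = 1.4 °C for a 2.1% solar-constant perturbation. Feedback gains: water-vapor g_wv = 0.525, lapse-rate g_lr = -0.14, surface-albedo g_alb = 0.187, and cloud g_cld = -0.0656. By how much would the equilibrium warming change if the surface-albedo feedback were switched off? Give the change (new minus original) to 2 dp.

Original: g = 0.5064, ΔT = 1.4/(1−0.5064) = 2.8363 °C.
Without surface-albedo: g' = 0.3194, ΔT' = 1.4/(1−0.3194) = 2.0570 °C.
Change = 2.0570 − 2.8363 = -0.78 °C.

-0.78 °C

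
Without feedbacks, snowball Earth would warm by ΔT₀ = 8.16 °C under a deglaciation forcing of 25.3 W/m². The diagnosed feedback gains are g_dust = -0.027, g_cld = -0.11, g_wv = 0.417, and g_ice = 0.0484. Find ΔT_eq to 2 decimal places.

12.15 °C

Total gain g = -0.027 − 0.11 + 0.417 + 0.0484 = 0.3284.
Amplification A = 1/(1 − 0.3284) = 1.489.
ΔT = 8.16 × 1.489 = 12.15 °C.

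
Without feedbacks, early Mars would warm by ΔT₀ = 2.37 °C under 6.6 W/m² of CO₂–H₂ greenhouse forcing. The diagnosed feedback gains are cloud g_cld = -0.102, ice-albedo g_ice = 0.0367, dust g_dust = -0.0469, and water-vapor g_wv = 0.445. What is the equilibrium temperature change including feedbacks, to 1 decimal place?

3.6 °C

Total gain g = -0.102 + 0.0367 − 0.0469 + 0.445 = 0.3328.
Amplification A = 1/(1 − 0.3328) = 1.499.
ΔT = 2.37 × 1.499 = 3.6 °C.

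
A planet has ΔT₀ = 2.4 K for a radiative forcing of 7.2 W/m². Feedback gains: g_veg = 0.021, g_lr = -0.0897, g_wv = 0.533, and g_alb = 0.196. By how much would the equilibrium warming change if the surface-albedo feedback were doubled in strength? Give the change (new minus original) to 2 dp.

Original: g = 0.6603, ΔT = 2.4/(1−0.6603) = 7.0651 K.
With doubled surface-albedo: g' = 0.8563, ΔT' = 2.4/(1−0.8563) = 16.7015 K.
Change = 16.7015 − 7.0651 = 9.64 K.

9.64 K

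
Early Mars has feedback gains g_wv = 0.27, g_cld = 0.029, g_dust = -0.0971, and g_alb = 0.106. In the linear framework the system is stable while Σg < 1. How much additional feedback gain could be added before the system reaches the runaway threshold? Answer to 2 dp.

Current total gain = 0.27 + 0.029 − 0.0971 + 0.106 = 0.3079.
Margin to runaway = 1 − 0.3079 = 0.69.

0.69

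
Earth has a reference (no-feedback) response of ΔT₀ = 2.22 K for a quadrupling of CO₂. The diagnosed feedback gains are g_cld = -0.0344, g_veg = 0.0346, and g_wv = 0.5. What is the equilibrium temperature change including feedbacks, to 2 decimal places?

Total gain g = -0.0344 + 0.0346 + 0.5 = 0.5002.
Amplification A = 1/(1 − 0.5002) = 2.001.
ΔT = 2.22 × 2.001 = 4.44 K.

4.44 K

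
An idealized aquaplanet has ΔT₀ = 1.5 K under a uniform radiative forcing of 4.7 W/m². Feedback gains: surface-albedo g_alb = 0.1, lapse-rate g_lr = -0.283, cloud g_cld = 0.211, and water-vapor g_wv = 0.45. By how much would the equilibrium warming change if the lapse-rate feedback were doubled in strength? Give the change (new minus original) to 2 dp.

Original: g = 0.478, ΔT = 1.5/(1−0.478) = 2.8736 K.
With doubled lapse-rate: g' = 0.195, ΔT' = 1.5/(1−0.195) = 1.8634 K.
Change = 1.8634 − 2.8736 = -1.01 K.

-1.01 K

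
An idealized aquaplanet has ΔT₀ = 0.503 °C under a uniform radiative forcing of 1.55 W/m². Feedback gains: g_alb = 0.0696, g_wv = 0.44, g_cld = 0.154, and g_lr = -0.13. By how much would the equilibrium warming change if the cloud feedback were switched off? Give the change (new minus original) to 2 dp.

-0.27 °C

Original: g = 0.5336, ΔT = 0.503/(1−0.5336) = 1.0785 °C.
Without cloud: g' = 0.3796, ΔT' = 0.503/(1−0.3796) = 0.8108 °C.
Change = 0.8108 − 1.0785 = -0.27 °C.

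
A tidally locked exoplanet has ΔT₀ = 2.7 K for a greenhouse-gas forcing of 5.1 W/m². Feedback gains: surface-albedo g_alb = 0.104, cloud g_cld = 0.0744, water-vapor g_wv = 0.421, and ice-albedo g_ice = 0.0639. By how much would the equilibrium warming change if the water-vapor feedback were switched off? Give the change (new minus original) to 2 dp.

-4.46 K

Original: g = 0.6633, ΔT = 2.7/(1−0.6633) = 8.0190 K.
Without water-vapor: g' = 0.2423, ΔT' = 2.7/(1−0.2423) = 3.5634 K.
Change = 3.5634 − 8.0190 = -4.46 K.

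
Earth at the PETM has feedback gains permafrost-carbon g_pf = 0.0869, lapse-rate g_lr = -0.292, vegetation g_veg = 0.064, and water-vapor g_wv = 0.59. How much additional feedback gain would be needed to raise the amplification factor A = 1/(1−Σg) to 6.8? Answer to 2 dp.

0.40

Current total gain = 0.4489.
Target gain for A = 6.8: g* = 1 − 1/6.8 = 0.8529.
Additional gain needed = 0.8529 − 0.4489 = 0.40.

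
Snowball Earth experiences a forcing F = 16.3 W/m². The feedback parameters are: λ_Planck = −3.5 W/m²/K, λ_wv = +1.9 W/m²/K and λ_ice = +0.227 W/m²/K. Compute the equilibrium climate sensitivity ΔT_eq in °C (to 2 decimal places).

Net feedback parameter λ = (−3.5) + (+1.9) + (+0.227) = -1.373 W/m²/K.
ΔT = −F/λ = −16.3/(-1.373) = 11.87 °C.

11.87 °C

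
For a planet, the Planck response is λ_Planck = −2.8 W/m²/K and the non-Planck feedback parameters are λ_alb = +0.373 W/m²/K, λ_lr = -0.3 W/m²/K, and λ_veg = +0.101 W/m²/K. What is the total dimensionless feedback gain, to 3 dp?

Convert to gains: g_alb = 0.373/2.8 = 0.1332; g_lr = -0.3/2.8 = -0.1071; g_veg = 0.101/2.8 = 0.03607.
Total gain g = 0.06217.

0.062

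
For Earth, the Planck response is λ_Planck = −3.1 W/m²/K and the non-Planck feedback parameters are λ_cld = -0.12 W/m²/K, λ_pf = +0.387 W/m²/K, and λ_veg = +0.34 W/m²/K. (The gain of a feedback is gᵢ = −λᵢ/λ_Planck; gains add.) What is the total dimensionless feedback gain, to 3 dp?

Convert to gains: g_cld = -0.12/3.1 = -0.03871; g_pf = 0.387/3.1 = 0.1248; g_veg = 0.34/3.1 = 0.1097.
Total gain g = 0.19579.

0.196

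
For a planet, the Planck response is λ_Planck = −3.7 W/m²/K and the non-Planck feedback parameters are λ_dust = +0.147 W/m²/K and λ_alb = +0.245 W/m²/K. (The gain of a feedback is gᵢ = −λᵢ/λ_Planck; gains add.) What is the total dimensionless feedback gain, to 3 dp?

0.106

Convert to gains: g_dust = 0.147/3.7 = 0.03973; g_alb = 0.245/3.7 = 0.06622.
Total gain g = 0.10595.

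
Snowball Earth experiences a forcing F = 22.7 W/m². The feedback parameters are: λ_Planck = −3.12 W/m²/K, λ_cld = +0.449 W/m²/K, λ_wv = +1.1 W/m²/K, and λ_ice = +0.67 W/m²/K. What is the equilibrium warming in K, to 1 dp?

25.2 K

Net feedback parameter λ = (−3.12) + (+0.449) + (+1.1) + (+0.67) = -0.901 W/m²/K.
ΔT = −F/λ = −22.7/(-0.901) = 25.2 K.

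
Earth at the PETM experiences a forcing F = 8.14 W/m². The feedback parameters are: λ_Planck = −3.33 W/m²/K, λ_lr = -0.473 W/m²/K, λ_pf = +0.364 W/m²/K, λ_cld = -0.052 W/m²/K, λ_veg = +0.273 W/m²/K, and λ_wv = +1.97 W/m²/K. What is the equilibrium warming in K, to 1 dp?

6.5 K

Net feedback parameter λ = (−3.33) + (-0.473) + (+0.364) + (-0.052) + (+0.273) + (+1.97) = -1.248 W/m²/K.
ΔT = −F/λ = −8.14/(-1.248) = 6.5 K.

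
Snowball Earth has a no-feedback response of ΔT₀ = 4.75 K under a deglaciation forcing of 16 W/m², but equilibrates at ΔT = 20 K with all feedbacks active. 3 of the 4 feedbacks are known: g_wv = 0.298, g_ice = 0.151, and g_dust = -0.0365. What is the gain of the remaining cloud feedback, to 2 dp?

0.35

Amplification A = ΔT/ΔT₀ = 20/4.75 = 4.211.
Total gain g = 1 − 1/A = 1 − 1/4.211 = 0.7625.
Known gains sum to 0.298 + 0.151 − 0.0365 = 0.4125.
g_cld = 0.7625 − 0.4125 = 0.35.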